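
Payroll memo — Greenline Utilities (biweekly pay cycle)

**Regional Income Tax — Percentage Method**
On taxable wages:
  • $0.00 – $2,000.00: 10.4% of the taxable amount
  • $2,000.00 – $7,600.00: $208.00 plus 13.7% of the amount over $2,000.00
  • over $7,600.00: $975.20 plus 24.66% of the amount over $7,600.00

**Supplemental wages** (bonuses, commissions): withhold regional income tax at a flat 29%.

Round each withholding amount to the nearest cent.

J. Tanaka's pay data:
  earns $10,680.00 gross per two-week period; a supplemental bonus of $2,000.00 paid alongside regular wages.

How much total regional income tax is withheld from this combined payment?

Regional Income Tax: taxable = $10,680.00
  $975.20 + 24.66% × ($10,680.00 − $7,600.00) = $975.20 + 24.66% × $3,080.00 = $1,734.73
Supplemental (29% flat on bonus): 29% × $2,000.00 = $580.00
Total regional income tax: $1,734.73 + $580.00 = $2,314.73

$2,314.73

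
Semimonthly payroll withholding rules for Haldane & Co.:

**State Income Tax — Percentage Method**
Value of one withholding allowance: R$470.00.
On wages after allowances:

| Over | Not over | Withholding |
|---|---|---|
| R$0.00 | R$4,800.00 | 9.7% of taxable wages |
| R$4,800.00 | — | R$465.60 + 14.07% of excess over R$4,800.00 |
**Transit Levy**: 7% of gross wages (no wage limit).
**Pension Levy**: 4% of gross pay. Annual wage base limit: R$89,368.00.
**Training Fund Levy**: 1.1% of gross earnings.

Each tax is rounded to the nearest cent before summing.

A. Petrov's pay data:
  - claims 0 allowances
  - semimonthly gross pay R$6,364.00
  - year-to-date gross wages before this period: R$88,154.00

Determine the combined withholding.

State Income Tax: taxable = R$6,364.00
  R$465.60 + 14.07% × (R$6,364.00 − R$4,800.00) = R$465.60 + 14.07% × R$1,564.00 = R$685.65
Transit Levy: 7% × R$6,364.00 = R$445.48
Pension Levy: cap R$89,368.00 − YTD R$88,154.00 = R$1,214.00 subject; 4% × R$1,214.00 = R$48.56
Training Fund Levy: 1.1% × R$6,364.00 = R$70.00
Total: R$685.65 + R$445.48 + R$48.56 + R$70.00 = R$1,249.69

R$1,249.69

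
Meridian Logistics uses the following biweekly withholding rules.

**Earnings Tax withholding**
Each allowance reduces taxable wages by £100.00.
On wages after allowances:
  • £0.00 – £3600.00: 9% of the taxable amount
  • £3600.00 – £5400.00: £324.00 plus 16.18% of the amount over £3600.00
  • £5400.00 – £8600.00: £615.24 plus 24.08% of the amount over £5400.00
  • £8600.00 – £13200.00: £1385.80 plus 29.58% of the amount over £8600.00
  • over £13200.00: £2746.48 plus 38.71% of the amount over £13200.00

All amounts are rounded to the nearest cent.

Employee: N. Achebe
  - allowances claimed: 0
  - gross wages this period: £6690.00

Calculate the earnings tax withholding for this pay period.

£925.87

Earnings Tax: taxable = £6690.00
  £615.24 + 24.08% × (£6690.00 − £5400.00) = £615.24 + 24.08% × £1290.00 = £925.87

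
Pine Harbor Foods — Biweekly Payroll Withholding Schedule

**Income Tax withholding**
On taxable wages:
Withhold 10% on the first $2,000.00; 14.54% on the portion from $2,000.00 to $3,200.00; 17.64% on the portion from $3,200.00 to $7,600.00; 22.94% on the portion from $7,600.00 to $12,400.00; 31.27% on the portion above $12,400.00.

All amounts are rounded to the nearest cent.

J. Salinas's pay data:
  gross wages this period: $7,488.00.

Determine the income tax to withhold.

Income Tax: taxable = $7,488.00
  $374.48 + 17.64% × ($7,488.00 − $3,200.00) = $374.48 + 17.64% × $4,288.00 = $1,130.88

$1,130.88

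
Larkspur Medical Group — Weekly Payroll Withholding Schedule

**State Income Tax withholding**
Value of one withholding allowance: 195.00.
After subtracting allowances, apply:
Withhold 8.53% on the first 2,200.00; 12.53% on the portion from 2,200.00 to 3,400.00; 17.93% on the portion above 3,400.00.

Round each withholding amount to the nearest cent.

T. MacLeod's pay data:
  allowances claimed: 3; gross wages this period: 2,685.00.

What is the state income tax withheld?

179.13

State Income Tax: taxable = 2,685.00 − 3×195.00 = 2,100.00
  8.53% × 2,100.00 = 179.13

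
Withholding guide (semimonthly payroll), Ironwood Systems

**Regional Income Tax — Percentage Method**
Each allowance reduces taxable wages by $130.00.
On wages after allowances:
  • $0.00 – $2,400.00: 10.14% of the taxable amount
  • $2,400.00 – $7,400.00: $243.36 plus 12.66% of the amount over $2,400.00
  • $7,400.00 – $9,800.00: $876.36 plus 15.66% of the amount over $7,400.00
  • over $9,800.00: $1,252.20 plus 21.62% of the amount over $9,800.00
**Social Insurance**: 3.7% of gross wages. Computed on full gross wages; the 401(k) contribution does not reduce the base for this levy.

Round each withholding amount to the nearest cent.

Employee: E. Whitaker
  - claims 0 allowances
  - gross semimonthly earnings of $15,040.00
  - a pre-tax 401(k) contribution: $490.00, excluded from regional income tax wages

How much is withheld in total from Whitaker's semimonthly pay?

$2,835.63

Regional Income Tax: taxable = $15,040.00 − $490.00 = $14,550.00
  $1,252.20 + 21.62% × ($14,550.00 − $9,800.00) = $1,252.20 + 21.62% × $4,750.00 = $2,279.15
Social Insurance: 3.7% × $15,040.00 = $556.48
Total: $2,279.15 + $556.48 = $2,835.63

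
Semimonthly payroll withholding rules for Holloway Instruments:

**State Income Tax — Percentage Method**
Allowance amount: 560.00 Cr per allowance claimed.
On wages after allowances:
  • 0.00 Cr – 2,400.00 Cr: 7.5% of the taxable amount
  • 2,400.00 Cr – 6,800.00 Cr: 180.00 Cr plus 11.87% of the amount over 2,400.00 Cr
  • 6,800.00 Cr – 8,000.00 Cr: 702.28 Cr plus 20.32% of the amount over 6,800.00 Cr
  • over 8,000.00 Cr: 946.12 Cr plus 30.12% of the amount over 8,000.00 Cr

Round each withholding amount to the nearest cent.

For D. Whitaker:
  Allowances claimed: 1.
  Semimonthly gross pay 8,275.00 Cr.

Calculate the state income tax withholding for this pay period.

State Income Tax: taxable = 8,275.00 Cr − 1×560.00 Cr = 7,715.00 Cr
  702.28 Cr + 20.32% × (7,715.00 Cr − 6,800.00 Cr) = 702.28 Cr + 20.32% × 915.00 Cr = 888.21 Cr

888.21 Cr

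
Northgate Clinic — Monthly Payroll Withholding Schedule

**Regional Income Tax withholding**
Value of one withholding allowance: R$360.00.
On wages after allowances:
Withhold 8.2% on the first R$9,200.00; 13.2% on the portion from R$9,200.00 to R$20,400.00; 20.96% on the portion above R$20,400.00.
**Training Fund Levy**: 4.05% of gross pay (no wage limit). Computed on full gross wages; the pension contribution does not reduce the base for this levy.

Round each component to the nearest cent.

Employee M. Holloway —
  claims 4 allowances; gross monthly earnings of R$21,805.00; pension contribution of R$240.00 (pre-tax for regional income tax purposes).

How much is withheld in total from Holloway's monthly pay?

R$3,079.60

Regional Income Tax: taxable = R$21,805.00 − R$240.00 − 4×R$360.00 = R$20,125.00
  R$754.40 + 13.2% × (R$20,125.00 − R$9,200.00) = R$754.40 + 13.2% × R$10,925.00 = R$2,196.50
Training Fund Levy: 4.05% × R$21,805.00 = R$883.10
Total: R$2,196.50 + R$883.10 = R$3,079.60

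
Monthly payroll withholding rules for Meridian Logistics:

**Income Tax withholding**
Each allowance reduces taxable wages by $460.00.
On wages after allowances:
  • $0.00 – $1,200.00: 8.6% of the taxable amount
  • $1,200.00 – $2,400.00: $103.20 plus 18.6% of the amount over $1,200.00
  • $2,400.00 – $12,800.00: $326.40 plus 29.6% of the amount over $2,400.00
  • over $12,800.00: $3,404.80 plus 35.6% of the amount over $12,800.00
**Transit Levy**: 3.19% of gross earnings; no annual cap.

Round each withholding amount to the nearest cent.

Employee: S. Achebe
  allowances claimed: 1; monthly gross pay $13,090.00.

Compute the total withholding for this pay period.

Income Tax: taxable = $13,090.00 − 1×$460.00 = $12,630.00
  $326.40 + 29.6% × ($12,630.00 − $2,400.00) = $326.40 + 29.6% × $10,230.00 = $3,354.48
Transit Levy: 3.19% × $13,090.00 = $417.57
Total: $3,354.48 + $417.57 = $3,772.05

$3,772.05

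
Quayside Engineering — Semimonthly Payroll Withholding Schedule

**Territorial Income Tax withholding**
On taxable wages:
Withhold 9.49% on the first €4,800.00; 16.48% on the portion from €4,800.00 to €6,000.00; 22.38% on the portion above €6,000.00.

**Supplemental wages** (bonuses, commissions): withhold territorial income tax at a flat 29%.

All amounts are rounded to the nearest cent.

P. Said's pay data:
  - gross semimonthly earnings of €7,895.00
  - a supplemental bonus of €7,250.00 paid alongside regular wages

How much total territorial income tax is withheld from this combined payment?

Territorial Income Tax: taxable = €7,895.00
  €653.28 + 22.38% × (€7,895.00 − €6,000.00) = €653.28 + 22.38% × €1,895.00 = €1,077.38
Supplemental (29% flat on bonus): 29% × €7,250.00 = €2,102.50
Total territorial income tax: €1,077.38 + €2,102.50 = €3,179.88

€3,179.88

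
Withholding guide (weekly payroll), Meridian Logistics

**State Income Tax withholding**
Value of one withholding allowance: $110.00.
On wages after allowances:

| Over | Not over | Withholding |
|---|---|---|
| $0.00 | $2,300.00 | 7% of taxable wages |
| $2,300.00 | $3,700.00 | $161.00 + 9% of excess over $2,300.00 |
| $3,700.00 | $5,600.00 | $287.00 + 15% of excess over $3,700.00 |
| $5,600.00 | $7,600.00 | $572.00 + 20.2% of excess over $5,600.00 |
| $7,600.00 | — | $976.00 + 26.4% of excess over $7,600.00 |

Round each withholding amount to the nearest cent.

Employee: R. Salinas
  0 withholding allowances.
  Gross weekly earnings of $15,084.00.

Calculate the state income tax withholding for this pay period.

State Income Tax: taxable = $15,084.00
  $976.00 + 26.4% × ($15,084.00 − $7,600.00) = $976.00 + 26.4% × $7,484.00 = $2,951.78

$2,951.78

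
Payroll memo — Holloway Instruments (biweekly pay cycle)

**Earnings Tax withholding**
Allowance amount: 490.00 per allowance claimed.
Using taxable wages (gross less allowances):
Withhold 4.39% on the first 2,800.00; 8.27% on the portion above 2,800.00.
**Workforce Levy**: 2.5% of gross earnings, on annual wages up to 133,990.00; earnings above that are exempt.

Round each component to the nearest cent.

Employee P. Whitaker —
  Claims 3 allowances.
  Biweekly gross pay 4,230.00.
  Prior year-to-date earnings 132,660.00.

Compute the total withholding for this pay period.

Earnings Tax: taxable = 4,230.00 − 3×490.00 = 2,760.00
  4.39% × 2,760.00 = 121.16
Workforce Levy: cap 133,990.00 − YTD 132,660.00 = 1,330.00 subject; 2.5% × 1,330.00 = 33.25
Total: 121.16 + 33.25 = 154.41

154.41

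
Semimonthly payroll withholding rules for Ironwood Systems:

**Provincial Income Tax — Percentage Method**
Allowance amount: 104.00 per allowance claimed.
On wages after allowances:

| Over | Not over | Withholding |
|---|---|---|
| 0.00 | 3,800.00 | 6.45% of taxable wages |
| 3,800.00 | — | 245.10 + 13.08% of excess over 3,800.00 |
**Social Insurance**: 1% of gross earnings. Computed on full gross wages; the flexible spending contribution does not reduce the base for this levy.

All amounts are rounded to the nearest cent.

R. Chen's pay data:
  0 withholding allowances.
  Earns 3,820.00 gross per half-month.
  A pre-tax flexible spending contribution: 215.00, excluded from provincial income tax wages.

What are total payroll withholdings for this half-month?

Provincial Income Tax: taxable = 3,820.00 − 215.00 = 3,605.00
  6.45% × 3,605.00 = 232.52
Social Insurance: 1% × 3,820.00 = 38.20
Total: 232.52 + 38.20 = 270.72

270.72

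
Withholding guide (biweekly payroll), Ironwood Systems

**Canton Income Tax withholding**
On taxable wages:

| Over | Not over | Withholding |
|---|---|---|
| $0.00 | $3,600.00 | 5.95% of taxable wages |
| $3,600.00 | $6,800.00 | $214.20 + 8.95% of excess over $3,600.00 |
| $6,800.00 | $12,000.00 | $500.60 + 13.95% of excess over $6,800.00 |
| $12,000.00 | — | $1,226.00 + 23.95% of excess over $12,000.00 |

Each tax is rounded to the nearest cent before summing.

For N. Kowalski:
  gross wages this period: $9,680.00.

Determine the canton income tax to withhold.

Canton Income Tax: taxable = $9,680.00
  $500.60 + 13.95% × ($9,680.00 − $6,800.00) = $500.60 + 13.95% × $2,880.00 = $902.36

$902.36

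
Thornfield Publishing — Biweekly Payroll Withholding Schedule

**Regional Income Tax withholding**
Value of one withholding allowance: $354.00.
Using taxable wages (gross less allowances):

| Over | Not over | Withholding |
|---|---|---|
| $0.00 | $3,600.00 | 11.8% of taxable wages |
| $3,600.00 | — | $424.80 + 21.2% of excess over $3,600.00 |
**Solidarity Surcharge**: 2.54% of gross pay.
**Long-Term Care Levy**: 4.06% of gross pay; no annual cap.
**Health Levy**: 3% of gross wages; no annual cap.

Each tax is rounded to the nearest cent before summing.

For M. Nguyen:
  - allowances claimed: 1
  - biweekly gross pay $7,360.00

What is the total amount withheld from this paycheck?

Regional Income Tax: taxable = $7,360.00 − 1×$354.00 = $7,006.00
  $424.80 + 21.2% × ($7,006.00 − $3,600.00) = $424.80 + 21.2% × $3,406.00 = $1,146.87
Solidarity Surcharge: 2.54% × $7,360.00 = $186.94
Long-Term Care Levy: 4.06% × $7,360.00 = $298.82
Health Levy: 3% × $7,360.00 = $220.80
Total: $1,146.87 + $186.94 + $298.82 + $220.80 = $1,853.43

$1,853.43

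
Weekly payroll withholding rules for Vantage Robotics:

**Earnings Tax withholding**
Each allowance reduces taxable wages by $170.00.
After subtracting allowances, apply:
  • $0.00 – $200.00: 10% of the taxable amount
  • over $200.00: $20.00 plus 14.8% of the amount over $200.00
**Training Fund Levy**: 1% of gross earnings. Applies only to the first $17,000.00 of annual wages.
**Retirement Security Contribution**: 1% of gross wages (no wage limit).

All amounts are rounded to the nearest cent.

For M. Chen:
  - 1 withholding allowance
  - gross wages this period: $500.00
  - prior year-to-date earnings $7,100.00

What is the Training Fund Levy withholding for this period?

Training Fund Levy: 1% × $500.00 = $5.00

$5.00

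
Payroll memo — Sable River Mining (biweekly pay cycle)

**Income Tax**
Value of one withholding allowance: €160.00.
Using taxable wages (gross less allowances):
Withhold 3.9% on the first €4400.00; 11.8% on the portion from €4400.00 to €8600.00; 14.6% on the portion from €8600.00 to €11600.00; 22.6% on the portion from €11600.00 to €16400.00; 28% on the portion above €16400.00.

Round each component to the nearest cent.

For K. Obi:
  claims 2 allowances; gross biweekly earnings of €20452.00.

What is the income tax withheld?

€3234.96

Income Tax: taxable = €20452.00 − 2×€160.00 = €20132.00
  €2190.00 + 28% × (€20132.00 − €16400.00) = €2190.00 + 28% × €3732.00 = €3234.96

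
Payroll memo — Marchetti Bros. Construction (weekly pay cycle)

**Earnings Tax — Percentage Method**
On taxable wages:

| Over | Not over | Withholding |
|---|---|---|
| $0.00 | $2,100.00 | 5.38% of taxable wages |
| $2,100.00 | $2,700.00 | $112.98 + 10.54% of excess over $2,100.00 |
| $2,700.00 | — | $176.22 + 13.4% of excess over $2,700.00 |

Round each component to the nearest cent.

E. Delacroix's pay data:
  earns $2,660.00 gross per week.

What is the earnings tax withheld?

Earnings Tax: taxable = $2,660.00
  $112.98 + 10.54% × ($2,660.00 − $2,100.00) = $112.98 + 10.54% × $560.00 = $172.00

$172.00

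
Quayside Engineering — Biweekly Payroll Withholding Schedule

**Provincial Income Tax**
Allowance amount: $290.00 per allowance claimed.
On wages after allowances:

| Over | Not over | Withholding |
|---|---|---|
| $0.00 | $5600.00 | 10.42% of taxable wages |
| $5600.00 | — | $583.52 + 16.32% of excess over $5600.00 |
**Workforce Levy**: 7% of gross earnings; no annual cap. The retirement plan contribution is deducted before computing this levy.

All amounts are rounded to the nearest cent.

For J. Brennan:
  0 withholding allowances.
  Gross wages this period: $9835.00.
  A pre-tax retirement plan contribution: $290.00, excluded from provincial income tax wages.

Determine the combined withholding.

Provincial Income Tax: taxable = $9835.00 − $290.00 = $9545.00
  $583.52 + 16.32% × ($9545.00 − $5600.00) = $583.52 + 16.32% × $3945.00 = $1227.34
Workforce Levy: 7% × $9545.00 = $668.15
Total: $1227.34 + $668.15 = $1895.49

$1895.49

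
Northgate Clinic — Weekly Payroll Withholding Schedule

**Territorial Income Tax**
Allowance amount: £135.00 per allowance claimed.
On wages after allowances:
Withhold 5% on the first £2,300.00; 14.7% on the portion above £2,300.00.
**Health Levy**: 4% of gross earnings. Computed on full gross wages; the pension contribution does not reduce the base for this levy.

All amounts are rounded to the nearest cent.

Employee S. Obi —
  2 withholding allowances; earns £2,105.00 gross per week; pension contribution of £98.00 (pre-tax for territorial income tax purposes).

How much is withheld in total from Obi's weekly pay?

Territorial Income Tax: taxable = £2,105.00 − £98.00 − 2×£135.00 = £1,737.00
  5% × £1,737.00 = £86.85
Health Levy: 4% × £2,105.00 = £84.20
Total: £86.85 + £84.20 = £171.05

£171.05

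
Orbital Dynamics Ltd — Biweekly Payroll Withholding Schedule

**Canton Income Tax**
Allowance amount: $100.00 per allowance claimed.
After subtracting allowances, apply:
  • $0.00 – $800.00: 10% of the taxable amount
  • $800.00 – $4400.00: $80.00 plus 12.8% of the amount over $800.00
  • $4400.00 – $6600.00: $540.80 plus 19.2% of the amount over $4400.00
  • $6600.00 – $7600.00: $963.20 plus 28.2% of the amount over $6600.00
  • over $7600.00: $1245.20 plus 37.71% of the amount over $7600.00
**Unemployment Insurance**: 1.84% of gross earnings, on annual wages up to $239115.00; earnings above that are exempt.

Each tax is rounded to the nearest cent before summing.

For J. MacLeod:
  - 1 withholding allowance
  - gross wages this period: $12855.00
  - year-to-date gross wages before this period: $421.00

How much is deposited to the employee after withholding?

Canton Income Tax: taxable = $12855.00 − 1×$100.00 = $12755.00
  $1245.20 + 37.71% × ($12755.00 − $7600.00) = $1245.20 + 37.71% × $5155.00 = $3189.15
Unemployment Insurance: 1.84% × $12855.00 = $236.53
Total withheld: $3189.15 + $236.53 = $3425.68
Net pay: $12855.00 − $3425.68 = $9429.32

$9429.32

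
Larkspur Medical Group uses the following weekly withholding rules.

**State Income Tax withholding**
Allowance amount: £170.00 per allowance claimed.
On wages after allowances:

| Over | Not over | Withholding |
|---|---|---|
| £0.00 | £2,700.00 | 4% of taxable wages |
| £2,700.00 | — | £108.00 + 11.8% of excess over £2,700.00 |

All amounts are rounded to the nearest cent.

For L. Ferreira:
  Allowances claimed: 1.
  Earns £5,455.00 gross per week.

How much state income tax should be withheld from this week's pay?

£413.03

State Income Tax: taxable = £5,455.00 − 1×£170.00 = £5,285.00
  £108.00 + 11.8% × (£5,285.00 − £2,700.00) = £108.00 + 11.8% × £2,585.00 = £413.03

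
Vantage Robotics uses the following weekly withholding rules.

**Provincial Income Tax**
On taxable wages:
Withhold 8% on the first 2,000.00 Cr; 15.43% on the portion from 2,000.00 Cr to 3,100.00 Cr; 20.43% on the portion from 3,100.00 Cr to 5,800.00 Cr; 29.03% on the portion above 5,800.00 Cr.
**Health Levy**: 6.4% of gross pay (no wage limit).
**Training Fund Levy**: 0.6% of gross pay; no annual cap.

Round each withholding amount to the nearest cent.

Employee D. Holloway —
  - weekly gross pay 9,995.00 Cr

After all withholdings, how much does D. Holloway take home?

7,196.20 Cr

Provincial Income Tax: taxable = 9,995.00 Cr
  881.34 Cr + 29.03% × (9,995.00 Cr − 5,800.00 Cr) = 881.34 Cr + 29.03% × 4,195.00 Cr = 2,099.15 Cr
Health Levy: 6.4% × 9,995.00 Cr = 639.68 Cr
Training Fund Levy: 0.6% × 9,995.00 Cr = 59.97 Cr
Total withheld: 2,099.15 Cr + 639.68 Cr + 59.97 Cr = 2,798.80 Cr
Net pay: 9,995.00 Cr − 2,798.80 Cr = 7,196.20 Cr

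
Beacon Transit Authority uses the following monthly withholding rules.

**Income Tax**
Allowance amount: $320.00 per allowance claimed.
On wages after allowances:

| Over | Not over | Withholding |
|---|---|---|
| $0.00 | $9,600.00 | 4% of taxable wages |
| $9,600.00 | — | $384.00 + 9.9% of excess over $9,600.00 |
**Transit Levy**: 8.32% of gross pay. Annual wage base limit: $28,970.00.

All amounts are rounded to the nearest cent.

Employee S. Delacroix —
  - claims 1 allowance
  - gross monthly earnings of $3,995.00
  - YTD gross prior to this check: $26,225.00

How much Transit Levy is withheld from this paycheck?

$228.38

Transit Levy: cap $28,970.00 − YTD $26,225.00 = $2,745.00 subject; 8.32% × $2,745.00 = $228.38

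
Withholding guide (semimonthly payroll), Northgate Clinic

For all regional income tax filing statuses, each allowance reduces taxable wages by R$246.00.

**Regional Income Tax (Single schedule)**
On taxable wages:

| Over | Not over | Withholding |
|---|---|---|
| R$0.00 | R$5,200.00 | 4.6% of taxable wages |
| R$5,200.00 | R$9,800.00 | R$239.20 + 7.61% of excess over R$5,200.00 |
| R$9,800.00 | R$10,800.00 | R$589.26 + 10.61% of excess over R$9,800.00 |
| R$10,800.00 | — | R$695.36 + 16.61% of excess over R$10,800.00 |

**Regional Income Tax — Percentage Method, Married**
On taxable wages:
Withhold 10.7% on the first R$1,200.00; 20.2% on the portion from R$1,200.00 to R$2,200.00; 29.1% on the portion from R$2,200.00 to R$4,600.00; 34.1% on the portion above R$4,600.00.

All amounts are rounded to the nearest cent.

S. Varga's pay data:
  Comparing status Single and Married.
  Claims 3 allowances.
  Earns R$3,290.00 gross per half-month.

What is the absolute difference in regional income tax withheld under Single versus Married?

Regional Income Tax (Single): taxable = R$3,290.00 − 3×R$246.00 = R$2,552.00
  4.6% × R$2,552.00 = R$117.39
Regional Income Tax (Married): taxable = R$3,290.00 − 3×R$246.00 = R$2,552.00
  R$330.40 + 29.1% × (R$2,552.00 − R$2,200.00) = R$330.40 + 29.1% × R$352.00 = R$432.83
Difference: |R$117.39 − R$432.83| = R$315.44 (higher under Married)

R$315.44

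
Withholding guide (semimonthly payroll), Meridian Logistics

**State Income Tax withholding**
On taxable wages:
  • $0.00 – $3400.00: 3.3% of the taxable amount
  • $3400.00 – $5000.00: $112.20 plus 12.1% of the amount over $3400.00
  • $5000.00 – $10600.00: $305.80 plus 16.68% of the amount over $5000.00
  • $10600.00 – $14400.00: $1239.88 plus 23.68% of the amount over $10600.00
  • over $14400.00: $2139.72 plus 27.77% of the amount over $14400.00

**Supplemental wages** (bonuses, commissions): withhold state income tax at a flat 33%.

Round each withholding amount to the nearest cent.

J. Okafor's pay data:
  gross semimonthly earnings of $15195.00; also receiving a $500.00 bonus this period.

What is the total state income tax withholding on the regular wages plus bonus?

State Income Tax: taxable = $15195.00
  $2139.72 + 27.77% × ($15195.00 − $14400.00) = $2139.72 + 27.77% × $795.00 = $2360.49
Supplemental (33% flat on bonus): 33% × $500.00 = $165.00
Total state income tax: $2360.49 + $165.00 = $2525.49

$2525.49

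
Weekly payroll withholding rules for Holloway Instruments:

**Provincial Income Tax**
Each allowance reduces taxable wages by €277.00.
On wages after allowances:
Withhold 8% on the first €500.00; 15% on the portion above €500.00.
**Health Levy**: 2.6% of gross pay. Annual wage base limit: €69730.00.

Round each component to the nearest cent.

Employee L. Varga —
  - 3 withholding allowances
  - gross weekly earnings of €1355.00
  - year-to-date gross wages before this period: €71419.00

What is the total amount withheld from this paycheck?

€43.60

Provincial Income Tax: taxable = €1355.00 − 3×€277.00 = €524.00
  €40.00 + 15% × (€524.00 − €500.00) = €40.00 + 15% × €24.00 = €43.60
Health Levy: YTD €71419.00 ≥ cap €69730.00 → €0.00
Total: €43.60 + €0.00 = €43.60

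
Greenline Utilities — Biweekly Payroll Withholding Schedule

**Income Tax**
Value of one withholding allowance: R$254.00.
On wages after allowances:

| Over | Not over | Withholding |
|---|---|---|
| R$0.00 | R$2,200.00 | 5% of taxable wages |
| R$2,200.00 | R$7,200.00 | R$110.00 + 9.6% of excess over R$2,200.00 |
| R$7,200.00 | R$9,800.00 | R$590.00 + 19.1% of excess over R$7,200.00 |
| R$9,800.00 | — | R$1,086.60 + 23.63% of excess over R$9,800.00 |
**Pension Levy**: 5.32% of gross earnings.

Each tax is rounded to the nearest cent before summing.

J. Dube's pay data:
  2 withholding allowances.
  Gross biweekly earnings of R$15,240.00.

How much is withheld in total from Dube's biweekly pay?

Income Tax: taxable = R$15,240.00 − 2×R$254.00 = R$14,732.00
  R$1,086.60 + 23.63% × (R$14,732.00 − R$9,800.00) = R$1,086.60 + 23.63% × R$4,932.00 = R$2,252.03
Pension Levy: 5.32% × R$15,240.00 = R$810.77
Total: R$2,252.03 + R$810.77 = R$3,062.80

R$3,062.80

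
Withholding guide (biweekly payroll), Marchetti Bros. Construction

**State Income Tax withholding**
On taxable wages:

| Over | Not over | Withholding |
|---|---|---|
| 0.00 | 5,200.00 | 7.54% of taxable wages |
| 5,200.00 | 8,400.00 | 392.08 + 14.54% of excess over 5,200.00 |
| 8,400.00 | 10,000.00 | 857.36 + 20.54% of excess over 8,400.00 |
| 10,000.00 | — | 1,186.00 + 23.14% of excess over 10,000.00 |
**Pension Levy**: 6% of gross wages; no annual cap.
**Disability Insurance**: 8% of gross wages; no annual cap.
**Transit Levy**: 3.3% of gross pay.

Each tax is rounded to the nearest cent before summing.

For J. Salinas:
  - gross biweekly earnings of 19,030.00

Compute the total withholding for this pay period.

6,567.73

State Income Tax: taxable = 19,030.00
  1,186.00 + 23.14% × (19,030.00 − 10,000.00) = 1,186.00 + 23.14% × 9,030.00 = 3,275.54
Pension Levy: 6% × 19,030.00 = 1,141.80
Disability Insurance: 8% × 19,030.00 = 1,522.40
Transit Levy: 3.3% × 19,030.00 = 627.99
Total: 3,275.54 + 1,141.80 + 1,522.40 + 627.99 = 6,567.73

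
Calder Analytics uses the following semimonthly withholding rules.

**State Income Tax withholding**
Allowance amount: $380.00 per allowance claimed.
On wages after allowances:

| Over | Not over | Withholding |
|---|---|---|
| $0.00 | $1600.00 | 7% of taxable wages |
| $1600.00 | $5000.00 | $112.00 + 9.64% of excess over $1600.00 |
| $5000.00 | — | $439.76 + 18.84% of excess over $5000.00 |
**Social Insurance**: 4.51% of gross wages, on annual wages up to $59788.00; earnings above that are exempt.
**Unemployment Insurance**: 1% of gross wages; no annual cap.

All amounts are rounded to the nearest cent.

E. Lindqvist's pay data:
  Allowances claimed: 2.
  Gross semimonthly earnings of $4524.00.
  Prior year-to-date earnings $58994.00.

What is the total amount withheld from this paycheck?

$401.66

State Income Tax: taxable = $4524.00 − 2×$380.00 = $3764.00
  $112.00 + 9.64% × ($3764.00 − $1600.00) = $112.00 + 9.64% × $2164.00 = $320.61
Social Insurance: cap $59788.00 − YTD $58994.00 = $794.00 subject; 4.51% × $794.00 = $35.81
Unemployment Insurance: 1% × $4524.00 = $45.24
Total: $320.61 + $35.81 + $45.24 = $401.66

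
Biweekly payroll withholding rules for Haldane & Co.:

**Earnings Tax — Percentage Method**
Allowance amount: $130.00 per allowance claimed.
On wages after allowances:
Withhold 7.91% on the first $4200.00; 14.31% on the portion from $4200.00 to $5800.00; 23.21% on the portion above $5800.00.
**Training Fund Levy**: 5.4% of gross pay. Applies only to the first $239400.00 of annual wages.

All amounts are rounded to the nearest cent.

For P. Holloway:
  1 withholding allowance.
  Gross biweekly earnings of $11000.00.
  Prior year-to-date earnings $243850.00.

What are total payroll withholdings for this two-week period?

Earnings Tax: taxable = $11000.00 − 1×$130.00 = $10870.00
  $561.18 + 23.21% × ($10870.00 − $5800.00) = $561.18 + 23.21% × $5070.00 = $1737.93
Training Fund Levy: YTD $243850.00 ≥ cap $239400.00 → $0.00
Total: $1737.93 + $0.00 = $1737.93

$1737.93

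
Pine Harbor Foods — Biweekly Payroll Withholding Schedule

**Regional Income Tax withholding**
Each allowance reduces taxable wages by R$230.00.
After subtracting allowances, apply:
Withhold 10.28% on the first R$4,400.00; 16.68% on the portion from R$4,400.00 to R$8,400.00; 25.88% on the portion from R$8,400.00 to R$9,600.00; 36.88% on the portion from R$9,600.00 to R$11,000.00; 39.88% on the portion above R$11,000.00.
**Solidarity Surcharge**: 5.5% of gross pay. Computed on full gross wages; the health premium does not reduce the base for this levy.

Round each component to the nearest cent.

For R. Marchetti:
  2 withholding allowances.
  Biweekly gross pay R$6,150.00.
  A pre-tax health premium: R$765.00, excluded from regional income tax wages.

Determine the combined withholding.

R$878.14

Regional Income Tax: taxable = R$6,150.00 − R$765.00 − 2×R$230.00 = R$4,925.00
  R$452.32 + 16.68% × (R$4,925.00 − R$4,400.00) = R$452.32 + 16.68% × R$525.00 = R$539.89
Solidarity Surcharge: 5.5% × R$6,150.00 = R$338.25
Total: R$539.89 + R$338.25 = R$878.14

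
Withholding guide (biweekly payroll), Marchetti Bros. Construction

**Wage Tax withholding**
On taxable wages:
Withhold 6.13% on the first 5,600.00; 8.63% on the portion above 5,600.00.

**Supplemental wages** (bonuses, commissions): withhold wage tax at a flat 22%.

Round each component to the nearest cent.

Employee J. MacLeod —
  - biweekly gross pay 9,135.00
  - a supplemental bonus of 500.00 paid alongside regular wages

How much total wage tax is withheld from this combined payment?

Wage Tax: taxable = 9,135.00
  343.28 + 8.63% × (9,135.00 − 5,600.00) = 343.28 + 8.63% × 3,535.00 = 648.35
Supplemental (22% flat on bonus): 22% × 500.00 = 110.00
Total wage tax: 648.35 + 110.00 = 758.35

758.35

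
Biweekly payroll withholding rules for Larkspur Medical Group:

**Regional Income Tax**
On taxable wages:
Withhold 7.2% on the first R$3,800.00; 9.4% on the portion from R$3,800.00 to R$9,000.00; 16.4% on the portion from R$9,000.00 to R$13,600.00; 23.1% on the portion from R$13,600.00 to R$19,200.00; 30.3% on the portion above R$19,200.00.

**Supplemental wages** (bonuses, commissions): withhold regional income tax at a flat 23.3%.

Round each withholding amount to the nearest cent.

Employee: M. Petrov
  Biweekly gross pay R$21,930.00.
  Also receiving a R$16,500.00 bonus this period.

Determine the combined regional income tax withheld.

Regional Income Tax: taxable = R$21,930.00
  R$2,810.40 + 30.3% × (R$21,930.00 − R$19,200.00) = R$2,810.40 + 30.3% × R$2,730.00 = R$3,637.59
Supplemental (23.3% flat on bonus): 23.3% × R$16,500.00 = R$3,844.50
Total regional income tax: R$3,637.59 + R$3,844.50 = R$7,482.09

R$7,482.09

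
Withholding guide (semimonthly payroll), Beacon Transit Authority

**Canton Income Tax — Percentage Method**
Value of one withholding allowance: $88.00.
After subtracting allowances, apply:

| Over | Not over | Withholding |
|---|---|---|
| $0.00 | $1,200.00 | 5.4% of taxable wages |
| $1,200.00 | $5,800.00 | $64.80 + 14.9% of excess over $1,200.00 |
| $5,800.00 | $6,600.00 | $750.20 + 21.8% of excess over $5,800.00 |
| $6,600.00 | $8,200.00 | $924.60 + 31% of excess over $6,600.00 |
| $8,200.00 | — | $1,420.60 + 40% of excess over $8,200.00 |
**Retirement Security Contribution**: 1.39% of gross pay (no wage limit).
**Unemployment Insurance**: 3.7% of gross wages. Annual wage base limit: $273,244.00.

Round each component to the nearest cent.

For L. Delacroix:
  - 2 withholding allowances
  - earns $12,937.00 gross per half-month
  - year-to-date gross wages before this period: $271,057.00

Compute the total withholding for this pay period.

Canton Income Tax: taxable = $12,937.00 − 2×$88.00 = $12,761.00
  $1,420.60 + 40% × ($12,761.00 − $8,200.00) = $1,420.60 + 40% × $4,561.00 = $3,245.00
Retirement Security Contribution: 1.39% × $12,937.00 = $179.82
Unemployment Insurance: cap $273,244.00 − YTD $271,057.00 = $2,187.00 subject; 3.7% × $2,187.00 = $80.92
Total: $3,245.00 + $179.82 + $80.92 = $3,505.74

$3,505.74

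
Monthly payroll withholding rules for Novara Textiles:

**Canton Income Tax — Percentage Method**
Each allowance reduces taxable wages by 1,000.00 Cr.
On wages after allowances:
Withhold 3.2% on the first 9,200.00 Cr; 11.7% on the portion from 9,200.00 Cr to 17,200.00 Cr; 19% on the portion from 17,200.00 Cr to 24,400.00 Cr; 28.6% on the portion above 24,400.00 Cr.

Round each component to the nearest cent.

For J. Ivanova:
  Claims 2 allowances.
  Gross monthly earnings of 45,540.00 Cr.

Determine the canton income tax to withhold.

8,072.44 Cr

Canton Income Tax: taxable = 45,540.00 Cr − 2×1,000.00 Cr = 43,540.00 Cr
  2,598.40 Cr + 28.6% × (43,540.00 Cr − 24,400.00 Cr) = 2,598.40 Cr + 28.6% × 19,140.00 Cr = 8,072.44 Cr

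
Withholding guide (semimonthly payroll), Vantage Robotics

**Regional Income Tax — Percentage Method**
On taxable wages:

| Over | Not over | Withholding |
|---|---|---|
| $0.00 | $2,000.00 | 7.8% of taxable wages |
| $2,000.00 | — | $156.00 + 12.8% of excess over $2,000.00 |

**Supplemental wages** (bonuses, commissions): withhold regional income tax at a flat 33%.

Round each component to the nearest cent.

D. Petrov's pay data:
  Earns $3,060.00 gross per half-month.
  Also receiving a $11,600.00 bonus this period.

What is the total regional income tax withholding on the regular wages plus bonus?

$4,119.68

Regional Income Tax: taxable = $3,060.00
  $156.00 + 12.8% × ($3,060.00 − $2,000.00) = $156.00 + 12.8% × $1,060.00 = $291.68
Supplemental (33% flat on bonus): 33% × $11,600.00 = $3,828.00
Total regional income tax: $291.68 + $3,828.00 = $4,119.68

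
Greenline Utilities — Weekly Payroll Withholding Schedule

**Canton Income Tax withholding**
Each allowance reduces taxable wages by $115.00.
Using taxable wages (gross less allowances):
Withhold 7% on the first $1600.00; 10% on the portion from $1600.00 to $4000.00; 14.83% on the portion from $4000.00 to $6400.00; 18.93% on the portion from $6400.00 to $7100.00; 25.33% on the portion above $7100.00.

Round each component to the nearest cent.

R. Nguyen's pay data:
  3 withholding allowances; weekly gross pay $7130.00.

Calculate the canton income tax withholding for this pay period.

$780.80

Canton Income Tax: taxable = $7130.00 − 3×$115.00 = $6785.00
  $707.92 + 18.93% × ($6785.00 − $6400.00) = $707.92 + 18.93% × $385.00 = $780.80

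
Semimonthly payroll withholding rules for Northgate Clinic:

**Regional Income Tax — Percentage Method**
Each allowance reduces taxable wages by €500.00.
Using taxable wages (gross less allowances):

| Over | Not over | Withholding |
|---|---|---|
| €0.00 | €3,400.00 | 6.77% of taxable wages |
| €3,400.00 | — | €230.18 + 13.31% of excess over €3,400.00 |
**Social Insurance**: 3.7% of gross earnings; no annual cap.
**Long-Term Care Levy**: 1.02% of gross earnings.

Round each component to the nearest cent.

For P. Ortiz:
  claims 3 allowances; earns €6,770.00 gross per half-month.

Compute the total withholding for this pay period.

€798.62

Regional Income Tax: taxable = €6,770.00 − 3×€500.00 = €5,270.00
  €230.18 + 13.31% × (€5,270.00 − €3,400.00) = €230.18 + 13.31% × €1,870.00 = €479.08
Social Insurance: 3.7% × €6,770.00 = €250.49
Long-Term Care Levy: 1.02% × €6,770.00 = €69.05
Total: €479.08 + €250.49 + €69.05 = €798.62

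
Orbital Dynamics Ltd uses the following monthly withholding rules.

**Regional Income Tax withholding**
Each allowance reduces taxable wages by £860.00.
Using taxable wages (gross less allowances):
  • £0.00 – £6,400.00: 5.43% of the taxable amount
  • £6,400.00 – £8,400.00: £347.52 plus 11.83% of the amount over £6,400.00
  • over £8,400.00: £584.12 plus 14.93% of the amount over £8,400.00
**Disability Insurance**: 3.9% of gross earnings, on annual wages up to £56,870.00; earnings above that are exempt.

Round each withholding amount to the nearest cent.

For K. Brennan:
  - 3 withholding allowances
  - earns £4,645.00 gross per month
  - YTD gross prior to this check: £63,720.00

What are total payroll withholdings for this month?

£112.13

Regional Income Tax: taxable = £4,645.00 − 3×£860.00 = £2,065.00
  5.43% × £2,065.00 = £112.13
Disability Insurance: YTD £63,720.00 ≥ cap £56,870.00 → £0.00
Total: £112.13 + £0.00 = £112.13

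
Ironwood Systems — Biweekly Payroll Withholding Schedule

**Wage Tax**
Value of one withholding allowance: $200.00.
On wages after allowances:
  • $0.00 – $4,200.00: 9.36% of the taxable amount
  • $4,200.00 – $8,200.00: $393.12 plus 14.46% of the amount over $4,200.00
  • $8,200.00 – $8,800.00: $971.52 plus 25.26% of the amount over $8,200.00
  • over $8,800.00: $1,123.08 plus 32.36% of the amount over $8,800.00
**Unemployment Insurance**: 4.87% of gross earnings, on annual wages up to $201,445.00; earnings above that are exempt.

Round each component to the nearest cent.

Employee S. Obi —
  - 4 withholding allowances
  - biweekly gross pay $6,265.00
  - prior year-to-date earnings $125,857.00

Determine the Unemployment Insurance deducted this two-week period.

Unemployment Insurance: 4.87% × $6,265.00 = $305.11

$305.11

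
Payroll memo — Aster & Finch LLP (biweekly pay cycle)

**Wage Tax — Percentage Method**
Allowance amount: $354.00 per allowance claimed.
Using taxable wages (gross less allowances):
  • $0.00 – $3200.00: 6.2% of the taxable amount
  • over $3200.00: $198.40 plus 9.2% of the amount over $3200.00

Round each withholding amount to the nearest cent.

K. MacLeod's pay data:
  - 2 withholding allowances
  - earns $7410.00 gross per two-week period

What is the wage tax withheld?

Wage Tax: taxable = $7410.00 − 2×$354.00 = $6702.00
  $198.40 + 9.2% × ($6702.00 − $3200.00) = $198.40 + 9.2% × $3502.00 = $520.58

$520.58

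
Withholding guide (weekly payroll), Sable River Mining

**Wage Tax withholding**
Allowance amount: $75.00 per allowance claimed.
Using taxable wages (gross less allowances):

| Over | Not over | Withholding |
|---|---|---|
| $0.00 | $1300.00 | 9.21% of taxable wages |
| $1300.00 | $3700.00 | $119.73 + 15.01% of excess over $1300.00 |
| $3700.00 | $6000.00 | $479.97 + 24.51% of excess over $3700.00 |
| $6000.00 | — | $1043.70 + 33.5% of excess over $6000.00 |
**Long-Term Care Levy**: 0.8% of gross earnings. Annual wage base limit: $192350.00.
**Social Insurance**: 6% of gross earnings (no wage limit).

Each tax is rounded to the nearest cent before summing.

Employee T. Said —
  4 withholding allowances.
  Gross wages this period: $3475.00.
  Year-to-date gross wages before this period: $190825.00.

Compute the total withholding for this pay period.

Wage Tax: taxable = $3475.00 − 4×$75.00 = $3175.00
  $119.73 + 15.01% × ($3175.00 − $1300.00) = $119.73 + 15.01% × $1875.00 = $401.17
Long-Term Care Levy: cap $192350.00 − YTD $190825.00 = $1525.00 subject; 0.8% × $1525.00 = $12.20
Social Insurance: 6% × $3475.00 = $208.50
Total: $401.17 + $12.20 + $208.50 = $621.87

$621.87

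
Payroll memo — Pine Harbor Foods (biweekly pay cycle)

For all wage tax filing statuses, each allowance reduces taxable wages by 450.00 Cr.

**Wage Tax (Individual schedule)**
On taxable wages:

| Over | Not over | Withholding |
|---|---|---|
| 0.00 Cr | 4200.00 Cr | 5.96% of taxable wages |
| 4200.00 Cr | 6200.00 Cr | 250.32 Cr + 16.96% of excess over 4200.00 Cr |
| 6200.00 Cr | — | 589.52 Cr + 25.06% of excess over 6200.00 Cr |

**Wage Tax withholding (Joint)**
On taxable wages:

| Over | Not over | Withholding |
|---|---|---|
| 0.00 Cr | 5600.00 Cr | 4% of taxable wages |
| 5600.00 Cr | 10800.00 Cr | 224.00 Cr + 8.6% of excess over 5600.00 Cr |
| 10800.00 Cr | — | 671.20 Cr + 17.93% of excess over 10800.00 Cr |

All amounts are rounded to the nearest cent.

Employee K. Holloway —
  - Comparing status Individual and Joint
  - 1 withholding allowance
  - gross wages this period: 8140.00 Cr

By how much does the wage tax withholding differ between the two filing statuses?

559.17 Cr

Wage Tax (Individual): taxable = 8140.00 Cr − 1×450.00 Cr = 7690.00 Cr
  589.52 Cr + 25.06% × (7690.00 Cr − 6200.00 Cr) = 589.52 Cr + 25.06% × 1490.00 Cr = 962.91 Cr
Wage Tax (Joint): taxable = 8140.00 Cr − 1×450.00 Cr = 7690.00 Cr
  224.00 Cr + 8.6% × (7690.00 Cr − 5600.00 Cr) = 224.00 Cr + 8.6% × 2090.00 Cr = 403.74 Cr
Difference: |962.91 Cr − 403.74 Cr| = 559.17 Cr (higher under Individual)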